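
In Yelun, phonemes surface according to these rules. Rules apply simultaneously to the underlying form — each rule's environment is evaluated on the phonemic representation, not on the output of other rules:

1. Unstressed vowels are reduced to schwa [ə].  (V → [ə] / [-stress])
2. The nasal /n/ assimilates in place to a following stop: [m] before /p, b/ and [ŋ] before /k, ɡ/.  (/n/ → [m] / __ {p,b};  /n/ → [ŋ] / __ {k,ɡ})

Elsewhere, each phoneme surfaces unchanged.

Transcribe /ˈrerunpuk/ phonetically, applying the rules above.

/r/ (word-initial) is unaffected → [r].
/e/ (between /r/ and /r/) is in the target of rule 1 but the environment (in an unstressed syllable) is not met → [e].
/r/ stays [r].
/u/ (between /r/ and /n/): in an unstressed syllable, so rule 1 applies → [ə].
/n/ (between /u/ and /p/): before a labial or velar stop, so rule 2 applies → [m].
/p/ (between /n/ and /u/): no rule targets it → [p].
/u/ — between /p/ and /k/, in an unstressed syllable — surfaces as [ə] (rule 1).
/k/ — not in any rule's target class → [k].

[ˈrerəmpək]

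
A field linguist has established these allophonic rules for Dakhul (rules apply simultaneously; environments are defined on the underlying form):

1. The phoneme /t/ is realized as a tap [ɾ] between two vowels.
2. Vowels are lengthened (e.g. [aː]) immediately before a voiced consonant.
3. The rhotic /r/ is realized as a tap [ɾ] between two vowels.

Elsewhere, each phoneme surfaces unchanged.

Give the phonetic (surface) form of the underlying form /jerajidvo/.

/j/ — not in any rule's target class → [j].
/e/ (between /j/ and /r/): before a voiced consonant, so rule 2 applies → [eː].
Rule 3 applies to /r/ (between /e/ and /a/: between two vowels) → [ɾ].
/a/ (between /r/ and /j/) occurs before a voiced consonant → [aː] by rule 2.
/j/ — not in any rule's target class → [j].
/i/ meets the environment for rule 2 (before a voiced consonant) → [iː].
/d/ — not in any rule's target class → [d].
/v/ (between /d/ and /o/): no rule targets it → [v].
/o/ (word-final) fails the environment for rule 2, so it stays [o].

[jeːɾaːjiːdvo]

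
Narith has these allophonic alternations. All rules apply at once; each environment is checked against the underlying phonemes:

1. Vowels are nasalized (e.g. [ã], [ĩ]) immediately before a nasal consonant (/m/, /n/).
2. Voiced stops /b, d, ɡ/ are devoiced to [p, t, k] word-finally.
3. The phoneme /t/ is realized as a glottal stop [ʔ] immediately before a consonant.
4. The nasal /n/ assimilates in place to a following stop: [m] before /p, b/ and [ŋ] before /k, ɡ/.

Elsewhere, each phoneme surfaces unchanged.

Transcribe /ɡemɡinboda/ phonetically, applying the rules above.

/ɡ/ (word-initial): rule 2 targets it, but not word-finally → unchanged [ɡ].
/e/ (between /ɡ/ and /m/) occurs before a nasal consonant → [ẽ] by rule 1.
/m/ (between /e/ and /ɡ/) is unaffected → [m].
/ɡ/ (between /m/ and /i/) is in the target of rule 2 but the environment (word-finally) is not met → [ɡ].
Rule 1 applies to /i/ (between /ɡ/ and /n/: before a nasal consonant) → [ĩ].
/n/ meets the environment for rule 4 (before a labial or velar stop) → [m].
/b/ (between /n/ and /o/) fails the environment for rule 2, so it stays [b].
/o/ (between /b/ and /d/): rule 1 targets it, but not before a nasal consonant → unchanged [o].
/d/ (between /o/ and /a/) is in the target of rule 2 but the environment (word-finally) is not met → [d].
/a/ (word-final) fails the environment for rule 1, so it stays [a].

[ɡẽmɡĩmboda]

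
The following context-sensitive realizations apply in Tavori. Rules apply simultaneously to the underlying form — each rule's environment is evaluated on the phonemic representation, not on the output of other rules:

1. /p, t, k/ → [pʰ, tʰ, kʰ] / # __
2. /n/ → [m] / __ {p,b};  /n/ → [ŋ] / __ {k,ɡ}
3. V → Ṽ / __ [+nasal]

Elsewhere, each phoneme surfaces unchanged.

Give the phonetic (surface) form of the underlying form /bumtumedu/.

[bũmtũmedu]

/b/ stays [b].
Rule 3 applies to /u/ (between /b/ and /m/: before a nasal consonant) → [ũ].
/m/ stays [m].
/t/ (between /m/ and /u/): rule 1 targets it, but not word-initially → unchanged [t].
/u/ — between /t/ and /m/, before a nasal consonant — surfaces as [ũ] (rule 3).
/m/ (between /u/ and /e/): no rule targets it → [m].
/e/ (between /m/ and /d/) is in the target of rule 3 but the environment (before a nasal consonant) is not met → [e].
/d/ — not in any rule's target class → [d].
/u/ (word-final) is in the target of rule 3 but the environment (before a nasal consonant) is not met → [u].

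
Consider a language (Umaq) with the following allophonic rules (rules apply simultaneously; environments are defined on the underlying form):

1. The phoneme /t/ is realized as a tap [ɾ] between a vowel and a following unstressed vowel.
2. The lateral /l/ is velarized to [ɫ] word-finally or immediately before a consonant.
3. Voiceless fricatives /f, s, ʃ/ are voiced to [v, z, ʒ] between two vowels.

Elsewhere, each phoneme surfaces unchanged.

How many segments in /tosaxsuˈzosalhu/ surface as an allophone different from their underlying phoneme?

3

Segments that undergo a rule: /s/ → [z] (rule 3); /s/ → [z] (rule 3); /l/ → [ɫ] (rule 2).
All other segments surface unchanged.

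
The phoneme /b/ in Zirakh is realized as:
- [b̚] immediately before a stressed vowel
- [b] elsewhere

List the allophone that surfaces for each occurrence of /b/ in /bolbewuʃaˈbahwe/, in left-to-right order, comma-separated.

[b], [b], [b̚]

Occurrence 1 (position 1): no conditioning environment matches → elsewhere allophone [b].
Occurrence 2 (position 4): no conditioning environment matches → elsewhere allophone [b].
Occurrence 3 (position 10): immediately before a stressed vowel → [b̚].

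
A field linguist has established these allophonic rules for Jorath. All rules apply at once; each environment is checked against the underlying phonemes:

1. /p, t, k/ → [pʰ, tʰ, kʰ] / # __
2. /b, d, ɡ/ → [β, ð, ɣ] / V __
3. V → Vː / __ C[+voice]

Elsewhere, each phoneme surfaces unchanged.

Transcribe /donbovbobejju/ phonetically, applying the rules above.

/d/ (word-initial) is in the target of rule 2 but the environment (immediately after a vowel) is not met → [d].
/o/ meets the environment for rule 3 (before a voiced consonant) → [oː].
/b/ — between /n/ and /o/; rule 2 does not apply here → [b].
/o/ (between /b/ and /v/) occurs before a voiced consonant → [oː] by rule 3.
/b/ (between /v/ and /o/) is in the target of rule 2 but the environment (immediately after a vowel) is not met → [b].
/o/ (between /b/ and /b/): before a voiced consonant, so rule 3 applies → [oː].
Rule 2 applies to /b/ (between /o/ and /e/: immediately after a vowel) → [β].
Rule 3 applies to /e/ (between /b/ and /j/: before a voiced consonant) → [eː].
/u/ — word-final; rule 3 does not apply here → [u].

[doːnboːvboːβeːjju]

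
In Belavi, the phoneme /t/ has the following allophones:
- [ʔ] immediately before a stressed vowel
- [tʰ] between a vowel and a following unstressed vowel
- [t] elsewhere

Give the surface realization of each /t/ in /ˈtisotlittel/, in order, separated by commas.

[ʔ], [t], [t], [t]

Occurrence 1 (position 1): immediately before a stressed vowel → [ʔ].
Occurrence 2 (position 5): no conditioning environment matches → elsewhere allophone [t].
Occurrence 3 (position 8): no conditioning environment matches → elsewhere allophone [t].
Occurrence 4 (position 9): no conditioning environment matches → elsewhere allophone [t].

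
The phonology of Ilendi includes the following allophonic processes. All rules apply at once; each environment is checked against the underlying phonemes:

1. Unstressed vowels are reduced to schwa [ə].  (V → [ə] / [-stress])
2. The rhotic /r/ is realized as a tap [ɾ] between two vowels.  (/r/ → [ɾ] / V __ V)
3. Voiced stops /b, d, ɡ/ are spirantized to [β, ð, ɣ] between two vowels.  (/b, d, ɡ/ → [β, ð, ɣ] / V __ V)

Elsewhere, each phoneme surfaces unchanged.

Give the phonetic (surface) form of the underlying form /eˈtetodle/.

/e/ (word-initial): in an unstressed syllable, so rule 1 applies → [ə].
/t/ (between /e/ and /e/) is unaffected → [t].
/e/ (between /t/ and /t/) fails the environment for rule 1, so it stays [e].
/t/ (between /e/ and /o/): no rule targets it → [t].
/o/ meets the environment for rule 1 (in an unstressed syllable) → [ə].
/d/ (between /o/ and /l/) fails the environment for rule 3, so it stays [d].
/l/ (between /d/ and /e/): no rule targets it → [l].
/e/ (word-final) occurs in an unstressed syllable → [ə] by rule 1.

[əˈtetədlə]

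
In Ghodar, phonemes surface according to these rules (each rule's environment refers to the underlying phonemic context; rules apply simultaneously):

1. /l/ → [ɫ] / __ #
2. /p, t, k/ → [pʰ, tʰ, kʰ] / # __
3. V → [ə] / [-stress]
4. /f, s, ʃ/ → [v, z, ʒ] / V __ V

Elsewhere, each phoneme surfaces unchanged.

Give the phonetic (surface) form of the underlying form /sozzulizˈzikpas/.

/s/ — word-initial; rule 4 does not apply here → [s].
Rule 3 applies to /o/ (between /s/ and /z/: in an unstressed syllable) → [ə].
/z/ (between /o/ and /z/): no rule targets it → [z].
/z/ (between /z/ and /u/): no rule targets it → [z].
Rule 3 applies to /u/ (between /z/ and /l/: in an unstressed syllable) → [ə].
/l/ (between /u/ and /i/) is in the target of rule 1 but the environment (word-finally) is not met → [l].
/i/ meets the environment for rule 3 (in an unstressed syllable) → [ə].
/z/ (between /i/ and /z/): no rule targets it → [z].
/z/ stays [z].
/i/ (between /z/ and /k/) is in the target of rule 3 but the environment (in an unstressed syllable) is not met → [i].
/k/ (between /i/ and /p/): rule 2 targets it, but not word-initially → unchanged [k].
/p/ (between /k/ and /a/) fails the environment for rule 2, so it stays [p].
/a/ (between /p/ and /s/) occurs in an unstressed syllable → [ə] by rule 3.
/s/ — word-final; rule 4 does not apply here → [s].

[səzzələzˈzikpəs]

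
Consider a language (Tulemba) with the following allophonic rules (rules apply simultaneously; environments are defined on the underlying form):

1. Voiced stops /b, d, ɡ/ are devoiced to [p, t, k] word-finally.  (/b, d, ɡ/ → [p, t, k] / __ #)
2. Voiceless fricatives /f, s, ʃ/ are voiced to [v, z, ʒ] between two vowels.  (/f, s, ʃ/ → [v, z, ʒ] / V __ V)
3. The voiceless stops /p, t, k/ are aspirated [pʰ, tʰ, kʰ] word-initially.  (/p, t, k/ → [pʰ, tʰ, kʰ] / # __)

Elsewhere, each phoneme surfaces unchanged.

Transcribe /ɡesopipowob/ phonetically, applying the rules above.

[ɡezopipowop]

/ɡ/ (word-initial) fails the environment for rule 1, so it stays [ɡ].
/s/ — between /e/ and /o/, between two vowels — surfaces as [z] (rule 2).
/p/ — between /o/ and /i/; rule 3 does not apply here → [p].
/p/ (between /i/ and /o/) is in the target of rule 3 but the environment (word-initially) is not met → [p].
Rule 1 applies to /b/ (word-final: word-finally) → [p].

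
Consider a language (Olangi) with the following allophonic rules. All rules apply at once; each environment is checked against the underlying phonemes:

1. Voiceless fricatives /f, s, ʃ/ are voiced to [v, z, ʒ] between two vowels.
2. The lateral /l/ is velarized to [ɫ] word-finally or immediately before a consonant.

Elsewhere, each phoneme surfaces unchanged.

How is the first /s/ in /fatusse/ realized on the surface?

/s/ (between /u/ and /s/) fails the environment for rule 1, so it stays [s].

[s]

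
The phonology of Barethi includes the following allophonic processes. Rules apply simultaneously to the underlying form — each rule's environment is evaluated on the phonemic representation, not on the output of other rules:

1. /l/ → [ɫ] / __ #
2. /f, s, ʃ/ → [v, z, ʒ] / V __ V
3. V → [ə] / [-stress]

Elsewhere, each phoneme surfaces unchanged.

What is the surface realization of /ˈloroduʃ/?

/l/ (word-initial) is in the target of rule 1 but the environment (word-finally) is not met → [l].
/o/ — between /l/ and /r/; rule 3 does not apply here → [o].
/o/ — between /r/ and /d/, in an unstressed syllable — surfaces as [ə] (rule 3).
/u/ (between /d/ and /ʃ/) occurs in an unstressed syllable → [ə] by rule 3.
/ʃ/ (word-final) is in the target of rule 2 but the environment (between two vowels) is not met → [ʃ].

[ˈlorədəʃ]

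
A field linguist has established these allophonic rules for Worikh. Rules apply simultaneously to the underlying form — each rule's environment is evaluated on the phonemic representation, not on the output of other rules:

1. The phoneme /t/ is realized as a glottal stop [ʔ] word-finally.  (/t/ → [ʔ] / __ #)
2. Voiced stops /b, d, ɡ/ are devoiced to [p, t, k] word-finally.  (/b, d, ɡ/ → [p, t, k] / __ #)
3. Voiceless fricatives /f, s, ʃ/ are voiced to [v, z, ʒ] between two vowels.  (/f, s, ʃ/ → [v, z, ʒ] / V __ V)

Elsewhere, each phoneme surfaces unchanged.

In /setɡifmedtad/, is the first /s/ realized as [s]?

/s/ (word-initial) is in the target of rule 3 but the environment (between two vowels) is not met → [s].
The actual realization is [s], which matches [s].

Yes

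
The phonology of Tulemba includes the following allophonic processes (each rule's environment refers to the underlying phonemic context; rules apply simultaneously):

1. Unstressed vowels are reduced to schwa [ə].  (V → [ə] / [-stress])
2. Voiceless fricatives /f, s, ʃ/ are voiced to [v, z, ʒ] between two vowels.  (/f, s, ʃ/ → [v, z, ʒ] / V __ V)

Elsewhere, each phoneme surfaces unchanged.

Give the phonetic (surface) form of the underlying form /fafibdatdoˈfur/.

/f/ (word-initial) fails the environment for rule 2, so it stays [f].
/a/ meets the environment for rule 1 (in an unstressed syllable) → [ə].
/f/ meets the environment for rule 2 (between two vowels) → [v].
Rule 1 applies to /i/ (between /f/ and /b/: in an unstressed syllable) → [ə].
/b/ (between /i/ and /d/): no rule targets it → [b].
/d/ stays [d].
/a/ (between /d/ and /t/): in an unstressed syllable, so rule 1 applies → [ə].
/t/ (between /a/ and /d/): no rule targets it → [t].
/d/ (between /t/ and /o/): no rule targets it → [d].
/o/ meets the environment for rule 1 (in an unstressed syllable) → [ə].
/f/ (between /o/ and /u/) occurs between two vowels → [v] by rule 2.
/u/ (between /f/ and /r/) is in the target of rule 1 but the environment (in an unstressed syllable) is not met → [u].
/r/ (word-final): no rule targets it → [r].

[fəvəbdətdəˈvur]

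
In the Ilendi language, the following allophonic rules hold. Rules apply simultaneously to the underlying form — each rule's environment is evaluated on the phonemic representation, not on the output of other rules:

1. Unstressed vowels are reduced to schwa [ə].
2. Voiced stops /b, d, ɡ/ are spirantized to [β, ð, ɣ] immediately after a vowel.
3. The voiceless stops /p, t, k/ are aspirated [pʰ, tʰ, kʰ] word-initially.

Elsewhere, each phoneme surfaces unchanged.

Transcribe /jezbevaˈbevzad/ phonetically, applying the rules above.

[jəzbəvəˈβevzəð]

Rule 1 applies to /e/ (between /j/ and /z/: in an unstressed syllable) → [ə].
/b/ (between /z/ and /e/) fails the environment for rule 2, so it stays [b].
/e/ (between /b/ and /v/) occurs in an unstressed syllable → [ə] by rule 1.
/a/ (between /v/ and /b/): in an unstressed syllable, so rule 1 applies → [ə].
/b/ — between /a/ and /e/, immediately after a vowel — surfaces as [β] (rule 2).
/e/ — between /b/ and /v/; rule 1 does not apply here → [e].
/a/ (between /z/ and /d/): in an unstressed syllable, so rule 1 applies → [ə].
/d/ meets the environment for rule 2 (immediately after a vowel) → [ð].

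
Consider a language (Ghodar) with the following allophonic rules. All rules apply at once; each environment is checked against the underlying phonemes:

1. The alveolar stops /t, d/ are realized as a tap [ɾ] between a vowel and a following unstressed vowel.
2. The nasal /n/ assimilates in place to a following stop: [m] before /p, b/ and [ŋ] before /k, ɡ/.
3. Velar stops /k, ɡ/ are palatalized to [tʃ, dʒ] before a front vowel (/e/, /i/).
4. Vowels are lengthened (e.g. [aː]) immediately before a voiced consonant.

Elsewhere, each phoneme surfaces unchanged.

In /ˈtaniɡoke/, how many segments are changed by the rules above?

3

Segments that undergo a rule: /a/ → [aː] (rule 4); /i/ → [iː] (rule 4); /k/ → [tʃ] (rule 3).
All other segments surface unchanged.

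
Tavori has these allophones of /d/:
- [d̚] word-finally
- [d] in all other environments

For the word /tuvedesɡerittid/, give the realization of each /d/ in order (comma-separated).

[d], [d̚]

Occurrence 1 (position 5): no conditioning environment matches → elsewhere allophone [d].
Occurrence 2 (position 15): word-finally → [d̚].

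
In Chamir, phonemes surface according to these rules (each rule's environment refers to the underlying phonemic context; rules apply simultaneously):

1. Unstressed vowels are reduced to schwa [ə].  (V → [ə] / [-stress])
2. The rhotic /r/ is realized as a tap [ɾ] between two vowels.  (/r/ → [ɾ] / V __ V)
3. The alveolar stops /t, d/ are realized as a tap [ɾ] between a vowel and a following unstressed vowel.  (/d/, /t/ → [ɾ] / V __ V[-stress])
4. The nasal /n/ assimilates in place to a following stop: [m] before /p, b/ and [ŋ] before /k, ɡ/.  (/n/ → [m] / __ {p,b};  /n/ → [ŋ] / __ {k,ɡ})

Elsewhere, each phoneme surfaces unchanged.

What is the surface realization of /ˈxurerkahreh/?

/u/ (between /x/ and /r/) fails the environment for rule 1, so it stays [u].
/r/ (between /u/ and /e/) occurs between two vowels → [ɾ] by rule 2.
/e/ (between /r/ and /r/) occurs in an unstressed syllable → [ə] by rule 1.
/r/ (between /e/ and /k/) is in the target of rule 2 but the environment (between two vowels) is not met → [r].
/a/ (between /k/ and /h/): in an unstressed syllable, so rule 1 applies → [ə].
/r/ (between /h/ and /e/): rule 2 targets it, but not between two vowels → unchanged [r].
/e/ (between /r/ and /h/) occurs in an unstressed syllable → [ə] by rule 1.

[ˈxuɾərkəhrəh]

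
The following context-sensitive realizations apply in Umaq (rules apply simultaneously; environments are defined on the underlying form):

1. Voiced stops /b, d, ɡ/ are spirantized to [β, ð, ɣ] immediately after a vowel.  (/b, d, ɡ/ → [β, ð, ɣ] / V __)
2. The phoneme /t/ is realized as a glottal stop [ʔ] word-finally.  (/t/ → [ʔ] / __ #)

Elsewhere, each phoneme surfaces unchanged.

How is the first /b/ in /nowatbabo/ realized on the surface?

/b/ — between /t/ and /a/; rule 1 does not apply here → [b].

[b]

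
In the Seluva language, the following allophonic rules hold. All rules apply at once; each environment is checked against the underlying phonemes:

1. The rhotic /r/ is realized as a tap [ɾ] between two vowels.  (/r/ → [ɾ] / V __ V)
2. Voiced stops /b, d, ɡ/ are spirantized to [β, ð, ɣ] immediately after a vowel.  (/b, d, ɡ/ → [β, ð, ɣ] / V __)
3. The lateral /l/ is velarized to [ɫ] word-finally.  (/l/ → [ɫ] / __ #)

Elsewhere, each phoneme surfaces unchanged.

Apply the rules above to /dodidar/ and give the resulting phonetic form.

/d/ (word-initial) fails the environment for rule 2, so it stays [d].
Rule 2 applies to /d/ (between /o/ and /i/: immediately after a vowel) → [ð].
Rule 2 applies to /d/ (between /i/ and /a/: immediately after a vowel) → [ð].
/r/ (word-final): rule 1 targets it, but not between two vowels → unchanged [r].

[doðiðar]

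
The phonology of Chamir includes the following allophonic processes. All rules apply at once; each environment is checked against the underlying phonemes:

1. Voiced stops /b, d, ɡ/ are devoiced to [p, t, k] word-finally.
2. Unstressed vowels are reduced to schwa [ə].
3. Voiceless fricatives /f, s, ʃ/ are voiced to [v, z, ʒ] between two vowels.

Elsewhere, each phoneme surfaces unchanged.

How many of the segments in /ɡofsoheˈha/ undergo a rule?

3

Segments that undergo a rule: /o/ → [ə] (rule 2); /o/ → [ə] (rule 2); /e/ → [ə] (rule 2).
All other segments surface unchanged.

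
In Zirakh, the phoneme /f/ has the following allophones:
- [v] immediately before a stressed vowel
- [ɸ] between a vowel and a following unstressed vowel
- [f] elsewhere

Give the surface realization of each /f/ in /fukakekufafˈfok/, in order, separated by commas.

[f], [ɸ], [f], [v]

Occurrence 1 (position 1): no conditioning environment matches → elsewhere allophone [f].
Occurrence 2 (position 9): between a vowel and a following unstressed vowel → [ɸ].
Occurrence 3 (position 11): no conditioning environment matches → elsewhere allophone [f].
Occurrence 4 (position 12): immediately before a stressed vowel → [v].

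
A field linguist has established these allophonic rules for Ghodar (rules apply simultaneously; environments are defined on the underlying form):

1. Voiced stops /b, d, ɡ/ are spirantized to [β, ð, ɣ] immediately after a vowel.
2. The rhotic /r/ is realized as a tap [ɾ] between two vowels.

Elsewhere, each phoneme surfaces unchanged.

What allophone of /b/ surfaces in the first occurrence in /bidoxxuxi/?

/b/ (word-initial) fails the environment for rule 1, so it stays [b].

[b]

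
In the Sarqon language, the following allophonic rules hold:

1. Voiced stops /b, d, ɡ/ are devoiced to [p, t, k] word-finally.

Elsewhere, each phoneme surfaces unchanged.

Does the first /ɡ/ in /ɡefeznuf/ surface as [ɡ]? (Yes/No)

/ɡ/ — word-initial; rule 1 does not apply here → [ɡ].
The actual realization is [ɡ], which matches [ɡ].

Yes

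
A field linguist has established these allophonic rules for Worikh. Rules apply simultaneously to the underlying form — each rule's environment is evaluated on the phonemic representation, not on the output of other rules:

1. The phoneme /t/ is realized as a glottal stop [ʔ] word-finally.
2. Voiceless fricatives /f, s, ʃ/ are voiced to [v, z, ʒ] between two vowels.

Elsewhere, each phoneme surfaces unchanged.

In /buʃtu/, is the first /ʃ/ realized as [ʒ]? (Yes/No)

/ʃ/ (between /u/ and /t/): rule 2 targets it, but not between two vowels → unchanged [ʃ].
The actual realization is [ʃ], not [ʒ].

No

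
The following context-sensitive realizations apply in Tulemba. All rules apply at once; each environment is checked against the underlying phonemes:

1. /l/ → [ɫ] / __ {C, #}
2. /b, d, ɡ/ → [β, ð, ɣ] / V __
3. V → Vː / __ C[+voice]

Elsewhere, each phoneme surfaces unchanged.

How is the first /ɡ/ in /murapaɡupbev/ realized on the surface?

/ɡ/ (between /a/ and /u/) occurs immediately after a vowel → [ɣ] by rule 2.

[ɣ]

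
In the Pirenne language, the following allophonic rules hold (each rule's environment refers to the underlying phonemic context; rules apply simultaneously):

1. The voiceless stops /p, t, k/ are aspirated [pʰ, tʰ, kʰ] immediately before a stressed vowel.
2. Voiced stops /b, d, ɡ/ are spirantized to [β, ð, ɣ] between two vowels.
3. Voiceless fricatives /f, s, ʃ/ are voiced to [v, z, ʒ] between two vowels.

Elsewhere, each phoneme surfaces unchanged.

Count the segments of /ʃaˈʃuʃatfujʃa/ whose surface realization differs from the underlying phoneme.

2

Segments that undergo a rule: /ʃ/ → [ʒ] (rule 3); /ʃ/ → [ʒ] (rule 3).
All other segments surface unchanged.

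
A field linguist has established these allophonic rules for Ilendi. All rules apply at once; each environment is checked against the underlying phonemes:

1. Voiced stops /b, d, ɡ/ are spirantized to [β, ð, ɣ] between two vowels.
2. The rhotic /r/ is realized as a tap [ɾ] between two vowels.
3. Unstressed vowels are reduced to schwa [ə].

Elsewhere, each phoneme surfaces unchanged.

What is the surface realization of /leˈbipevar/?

/e/ — between /l/ and /b/, in an unstressed syllable — surfaces as [ə] (rule 3).
Rule 1 applies to /b/ (between /e/ and /i/: between two vowels) → [β].
/i/ (between /b/ and /p/): rule 3 targets it, but not in an unstressed syllable → unchanged [i].
Rule 3 applies to /e/ (between /p/ and /v/: in an unstressed syllable) → [ə].
/a/ (between /v/ and /r/) occurs in an unstressed syllable → [ə] by rule 3.
/r/ (word-final): rule 2 targets it, but not between two vowels → unchanged [r].

[ləˈβipəvər]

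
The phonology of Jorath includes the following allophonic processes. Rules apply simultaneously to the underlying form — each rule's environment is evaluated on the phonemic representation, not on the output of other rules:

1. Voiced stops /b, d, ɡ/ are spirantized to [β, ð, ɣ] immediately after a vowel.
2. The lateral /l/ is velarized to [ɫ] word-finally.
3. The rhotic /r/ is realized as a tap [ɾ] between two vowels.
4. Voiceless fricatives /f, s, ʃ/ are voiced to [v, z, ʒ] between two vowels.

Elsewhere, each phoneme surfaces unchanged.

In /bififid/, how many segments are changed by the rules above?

3

Segments that undergo a rule: /f/ → [v] (rule 4); /f/ → [v] (rule 4); /d/ → [ð] (rule 1).
All other segments surface unchanged.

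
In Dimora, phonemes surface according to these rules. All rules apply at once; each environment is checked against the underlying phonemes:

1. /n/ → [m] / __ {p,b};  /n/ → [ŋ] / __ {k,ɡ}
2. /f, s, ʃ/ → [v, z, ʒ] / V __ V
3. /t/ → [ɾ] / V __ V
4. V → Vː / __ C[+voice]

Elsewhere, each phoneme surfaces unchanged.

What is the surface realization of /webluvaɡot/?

/w/ stays [w].
/e/ (between /w/ and /b/): before a voiced consonant, so rule 4 applies → [eː].
/b/ (between /e/ and /l/) is unaffected → [b].
/l/ (between /b/ and /u/): no rule targets it → [l].
/u/ (between /l/ and /v/): before a voiced consonant, so rule 4 applies → [uː].
/v/ — not in any rule's target class → [v].
/a/ (between /v/ and /ɡ/): before a voiced consonant, so rule 4 applies → [aː].
/ɡ/ stays [ɡ].
/o/ (between /ɡ/ and /t/): rule 4 targets it, but not before a voiced consonant → unchanged [o].
/t/ (word-final): rule 3 targets it, but not between two vowels → unchanged [t].

[weːbluːvaːɡot]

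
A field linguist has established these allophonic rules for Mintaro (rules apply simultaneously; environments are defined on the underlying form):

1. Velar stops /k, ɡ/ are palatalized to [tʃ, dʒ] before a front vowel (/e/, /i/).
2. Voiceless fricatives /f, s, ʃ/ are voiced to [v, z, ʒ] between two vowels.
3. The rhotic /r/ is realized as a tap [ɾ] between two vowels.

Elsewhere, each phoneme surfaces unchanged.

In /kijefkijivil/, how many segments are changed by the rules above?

Segments that undergo a rule: /k/ → [tʃ] (rule 1); /k/ → [tʃ] (rule 1).
All other segments surface unchanged.

2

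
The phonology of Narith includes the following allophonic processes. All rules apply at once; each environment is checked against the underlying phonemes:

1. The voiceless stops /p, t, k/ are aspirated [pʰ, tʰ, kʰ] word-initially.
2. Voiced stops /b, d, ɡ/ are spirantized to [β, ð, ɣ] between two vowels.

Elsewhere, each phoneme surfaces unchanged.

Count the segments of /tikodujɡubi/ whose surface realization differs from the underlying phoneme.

3

Segments that undergo a rule: /t/ → [tʰ] (rule 1); /d/ → [ð] (rule 2); /b/ → [β] (rule 2).
All other segments surface unchanged.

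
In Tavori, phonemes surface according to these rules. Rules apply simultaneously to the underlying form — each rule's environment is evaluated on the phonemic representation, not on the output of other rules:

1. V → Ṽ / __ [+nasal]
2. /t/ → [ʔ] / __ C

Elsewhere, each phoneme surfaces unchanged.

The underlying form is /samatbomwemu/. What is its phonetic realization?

[sãmaʔbõmwẽmu]

/s/ stays [s].
/a/ (between /s/ and /m/) occurs before a nasal consonant → [ã] by rule 1.
/m/ (between /a/ and /a/) is unaffected → [m].
/a/ (between /m/ and /t/): rule 1 targets it, but not before a nasal consonant → unchanged [a].
/t/ (between /a/ and /b/) occurs immediately before a consonant → [ʔ] by rule 2.
/b/ — not in any rule's target class → [b].
/o/ (between /b/ and /m/) occurs before a nasal consonant → [õ] by rule 1.
/m/ (between /o/ and /w/) is unaffected → [m].
/w/ — not in any rule's target class → [w].
/e/ — between /w/ and /m/, before a nasal consonant — surfaces as [ẽ] (rule 1).
/m/ — not in any rule's target class → [m].
/u/ (word-final): rule 1 targets it, but not before a nasal consonant → unchanged [u].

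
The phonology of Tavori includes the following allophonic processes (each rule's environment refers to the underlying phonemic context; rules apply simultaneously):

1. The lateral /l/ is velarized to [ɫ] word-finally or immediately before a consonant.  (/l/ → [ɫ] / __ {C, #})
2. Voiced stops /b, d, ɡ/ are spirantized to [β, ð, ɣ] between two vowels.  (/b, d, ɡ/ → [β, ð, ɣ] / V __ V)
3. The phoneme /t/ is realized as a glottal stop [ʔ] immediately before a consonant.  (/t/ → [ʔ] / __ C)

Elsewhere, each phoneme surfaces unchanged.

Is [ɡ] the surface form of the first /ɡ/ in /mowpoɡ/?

/ɡ/ (word-final): rule 2 targets it, but not between two vowels → unchanged [ɡ].
The actual realization is [ɡ], which matches [ɡ].

Yes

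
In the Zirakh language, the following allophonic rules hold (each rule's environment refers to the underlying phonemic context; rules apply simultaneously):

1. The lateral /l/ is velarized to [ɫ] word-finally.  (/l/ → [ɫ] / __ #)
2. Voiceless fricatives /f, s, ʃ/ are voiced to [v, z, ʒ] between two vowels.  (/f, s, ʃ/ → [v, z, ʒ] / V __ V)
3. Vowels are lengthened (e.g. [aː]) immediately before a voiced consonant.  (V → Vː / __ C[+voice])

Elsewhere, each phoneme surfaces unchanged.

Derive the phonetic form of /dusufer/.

[duzuveːr]

/u/ — between /d/ and /s/; rule 3 does not apply here → [u].
/s/ (between /u/ and /u/): between two vowels, so rule 2 applies → [z].
/u/ (between /s/ and /f/) fails the environment for rule 3, so it stays [u].
/f/ (between /u/ and /e/): between two vowels, so rule 2 applies → [v].
/e/ — between /f/ and /r/, before a voiced consonant — surfaces as [eː] (rule 3).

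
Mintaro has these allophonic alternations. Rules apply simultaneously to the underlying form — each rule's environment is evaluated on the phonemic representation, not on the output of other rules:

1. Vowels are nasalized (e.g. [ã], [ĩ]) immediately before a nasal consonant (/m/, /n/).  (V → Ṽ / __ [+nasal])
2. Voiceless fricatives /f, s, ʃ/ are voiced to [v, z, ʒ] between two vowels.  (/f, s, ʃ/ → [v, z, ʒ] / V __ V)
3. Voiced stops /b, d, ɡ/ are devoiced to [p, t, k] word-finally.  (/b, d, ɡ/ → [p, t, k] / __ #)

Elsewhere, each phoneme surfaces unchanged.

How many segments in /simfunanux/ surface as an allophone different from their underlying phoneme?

Segments that undergo a rule: /i/ → [ĩ] (rule 1); /u/ → [ũ] (rule 1); /a/ → [ã] (rule 1).
All other segments surface unchanged.

3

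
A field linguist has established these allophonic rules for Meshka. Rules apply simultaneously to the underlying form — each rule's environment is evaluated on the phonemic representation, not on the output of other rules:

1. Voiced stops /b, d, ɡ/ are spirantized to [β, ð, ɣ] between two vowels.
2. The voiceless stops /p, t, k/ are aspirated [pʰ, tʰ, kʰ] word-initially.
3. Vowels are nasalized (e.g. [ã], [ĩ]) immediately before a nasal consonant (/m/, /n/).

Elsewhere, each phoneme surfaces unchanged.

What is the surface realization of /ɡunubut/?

/ɡ/ (word-initial) fails the environment for rule 1, so it stays [ɡ].
/u/ — between /ɡ/ and /n/, before a nasal consonant — surfaces as [ũ] (rule 3).
/n/ stays [n].
/u/ — between /n/ and /b/; rule 3 does not apply here → [u].
/b/ (between /u/ and /u/) occurs between two vowels → [β] by rule 1.
/u/ — between /b/ and /t/; rule 3 does not apply here → [u].
/t/ (word-final): rule 2 targets it, but not word-initially → unchanged [t].

[ɡũnuβut]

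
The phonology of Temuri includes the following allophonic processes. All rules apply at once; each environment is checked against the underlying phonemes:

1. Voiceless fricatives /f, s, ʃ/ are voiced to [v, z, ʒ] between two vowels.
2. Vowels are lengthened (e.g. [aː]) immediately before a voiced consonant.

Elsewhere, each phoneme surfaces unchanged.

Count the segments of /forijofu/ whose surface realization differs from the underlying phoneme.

3

Segments that undergo a rule: /o/ → [oː] (rule 2); /i/ → [iː] (rule 2); /f/ → [v] (rule 1).
All other segments surface unchanged.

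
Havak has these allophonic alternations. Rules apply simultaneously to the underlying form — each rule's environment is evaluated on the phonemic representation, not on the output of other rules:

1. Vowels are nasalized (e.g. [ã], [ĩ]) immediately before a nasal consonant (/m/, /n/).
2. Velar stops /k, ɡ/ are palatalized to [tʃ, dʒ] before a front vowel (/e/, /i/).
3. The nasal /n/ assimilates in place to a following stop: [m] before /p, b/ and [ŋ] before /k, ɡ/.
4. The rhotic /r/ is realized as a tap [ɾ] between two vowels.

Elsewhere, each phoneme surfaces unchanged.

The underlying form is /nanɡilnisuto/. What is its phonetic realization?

/n/ (word-initial) fails the environment for rule 3, so it stays [n].
/a/ (between /n/ and /n/) occurs before a nasal consonant → [ã] by rule 1.
/n/ — between /a/ and /ɡ/, before a labial or velar stop — surfaces as [ŋ] (rule 3).
/ɡ/ (between /n/ and /i/) occurs before a front vowel → [dʒ] by rule 2.
/i/ (between /ɡ/ and /l/): rule 1 targets it, but not before a nasal consonant → unchanged [i].
/l/ (between /i/ and /n/) is unaffected → [l].
/n/ (between /l/ and /i/): rule 3 targets it, but not before a labial or velar stop → unchanged [n].
/i/ (between /n/ and /s/): rule 1 targets it, but not before a nasal consonant → unchanged [i].
/s/ (between /i/ and /u/): no rule targets it → [s].
/u/ (between /s/ and /t/) is in the target of rule 1 but the environment (before a nasal consonant) is not met → [u].
/t/ (between /u/ and /o/) is unaffected → [t].
/o/ (word-final): rule 1 targets it, but not before a nasal consonant → unchanged [o].

[nãŋdʒilnisuto]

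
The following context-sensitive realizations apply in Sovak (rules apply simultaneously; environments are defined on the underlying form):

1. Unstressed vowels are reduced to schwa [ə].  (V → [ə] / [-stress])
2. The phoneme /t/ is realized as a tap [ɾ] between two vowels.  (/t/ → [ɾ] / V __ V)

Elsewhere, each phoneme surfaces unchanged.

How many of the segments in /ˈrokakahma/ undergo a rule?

3

Segments that undergo a rule: /a/ → [ə] (rule 1); /a/ → [ə] (rule 1); /a/ → [ə] (rule 1).
All other segments surface unchanged.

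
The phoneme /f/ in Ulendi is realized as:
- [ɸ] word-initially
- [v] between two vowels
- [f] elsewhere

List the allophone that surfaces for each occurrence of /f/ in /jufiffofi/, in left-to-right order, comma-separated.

[v], [f], [f], [v]

Occurrence 1 (position 3): between two vowels → [v].
Occurrence 2 (position 5): no conditioning environment matches → elsewhere allophone [f].
Occurrence 3 (position 6): no conditioning environment matches → elsewhere allophone [f].
Occurrence 4 (position 8): between two vowels → [v].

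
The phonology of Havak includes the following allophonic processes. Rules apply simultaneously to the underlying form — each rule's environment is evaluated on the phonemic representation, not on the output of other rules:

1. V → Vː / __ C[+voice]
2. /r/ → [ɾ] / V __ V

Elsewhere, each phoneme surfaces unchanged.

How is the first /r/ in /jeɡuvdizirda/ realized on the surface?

[r]

/r/ (between /i/ and /d/): rule 2 targets it, but not between two vowels → unchanged [r].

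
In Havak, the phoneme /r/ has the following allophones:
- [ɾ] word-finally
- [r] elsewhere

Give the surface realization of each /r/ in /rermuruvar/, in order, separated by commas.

[r], [r], [r], [ɾ]

Occurrence 1 (position 1): no conditioning environment matches → elsewhere allophone [r].
Occurrence 2 (position 3): no conditioning environment matches → elsewhere allophone [r].
Occurrence 3 (position 6): no conditioning environment matches → elsewhere allophone [r].
Occurrence 4 (position 10): word-finally → [ɾ].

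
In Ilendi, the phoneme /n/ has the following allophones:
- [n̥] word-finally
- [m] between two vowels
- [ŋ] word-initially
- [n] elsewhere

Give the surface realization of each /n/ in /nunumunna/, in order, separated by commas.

Occurrence 1 (position 1): word-initially → [ŋ].
Occurrence 2 (position 3): between two vowels → [m].
Occurrence 3 (position 7): no conditioning environment matches → elsewhere allophone [n].
Occurrence 4 (position 8): no conditioning environment matches → elsewhere allophone [n].

[ŋ], [m], [n], [n]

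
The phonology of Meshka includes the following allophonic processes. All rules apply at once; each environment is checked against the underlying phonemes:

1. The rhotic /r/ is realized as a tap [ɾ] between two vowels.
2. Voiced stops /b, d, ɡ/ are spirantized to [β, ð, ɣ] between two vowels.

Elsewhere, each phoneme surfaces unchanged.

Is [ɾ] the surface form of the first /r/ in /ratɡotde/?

No

/r/ (word-initial): rule 1 targets it, but not between two vowels → unchanged [r].
The actual realization is [r], not [ɾ].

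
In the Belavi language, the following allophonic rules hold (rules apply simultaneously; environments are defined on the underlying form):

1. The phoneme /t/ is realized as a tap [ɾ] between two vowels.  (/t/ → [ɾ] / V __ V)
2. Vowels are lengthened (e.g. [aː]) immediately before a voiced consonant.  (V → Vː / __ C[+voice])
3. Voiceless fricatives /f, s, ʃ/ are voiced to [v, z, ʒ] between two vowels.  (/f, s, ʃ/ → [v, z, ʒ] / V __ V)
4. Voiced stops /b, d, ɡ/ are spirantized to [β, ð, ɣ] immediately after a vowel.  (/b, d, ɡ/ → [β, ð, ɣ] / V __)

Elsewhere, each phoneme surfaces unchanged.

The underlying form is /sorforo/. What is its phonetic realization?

[soːrfoːro]

/s/ (word-initial) fails the environment for rule 3, so it stays [s].
/o/ (between /s/ and /r/): before a voiced consonant, so rule 2 applies → [oː].
/r/ (between /o/ and /f/): no rule targets it → [r].
/f/ (between /r/ and /o/) fails the environment for rule 3, so it stays [f].
/o/ — between /f/ and /r/, before a voiced consonant — surfaces as [oː] (rule 2).
/r/ stays [r].
/o/ (word-final) is in the target of rule 2 but the environment (before a voiced consonant) is not met → [o].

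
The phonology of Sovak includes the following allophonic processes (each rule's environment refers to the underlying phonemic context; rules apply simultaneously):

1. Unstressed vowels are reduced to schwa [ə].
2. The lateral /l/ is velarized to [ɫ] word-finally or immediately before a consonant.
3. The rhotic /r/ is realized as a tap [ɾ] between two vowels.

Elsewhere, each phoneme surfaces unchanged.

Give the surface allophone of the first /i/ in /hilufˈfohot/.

[ə]

/i/ (between /h/ and /l/): in an unstressed syllable, so rule 1 applies → [ə].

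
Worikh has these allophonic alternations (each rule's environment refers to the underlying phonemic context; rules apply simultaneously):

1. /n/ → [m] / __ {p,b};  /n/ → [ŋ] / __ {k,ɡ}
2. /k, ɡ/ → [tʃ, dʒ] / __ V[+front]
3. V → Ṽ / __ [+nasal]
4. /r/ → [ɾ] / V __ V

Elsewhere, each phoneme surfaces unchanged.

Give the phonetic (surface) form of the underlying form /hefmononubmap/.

/h/ stays [h].
/e/ (between /h/ and /f/): rule 3 targets it, but not before a nasal consonant → unchanged [e].
/f/ — not in any rule's target class → [f].
/m/ (between /f/ and /o/) is unaffected → [m].
Rule 3 applies to /o/ (between /m/ and /n/: before a nasal consonant) → [õ].
/n/ (between /o/ and /o/) is in the target of rule 1 but the environment (before a labial or velar stop) is not met → [n].
/o/ (between /n/ and /n/): before a nasal consonant, so rule 3 applies → [õ].
/n/ (between /o/ and /u/) fails the environment for rule 1, so it stays [n].
/u/ (between /n/ and /b/) fails the environment for rule 3, so it stays [u].
/b/ (between /u/ and /m/): no rule targets it → [b].
/m/ stays [m].
/a/ (between /m/ and /p/) fails the environment for rule 3, so it stays [a].
/p/ — not in any rule's target class → [p].

[hefmõnõnubmap]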